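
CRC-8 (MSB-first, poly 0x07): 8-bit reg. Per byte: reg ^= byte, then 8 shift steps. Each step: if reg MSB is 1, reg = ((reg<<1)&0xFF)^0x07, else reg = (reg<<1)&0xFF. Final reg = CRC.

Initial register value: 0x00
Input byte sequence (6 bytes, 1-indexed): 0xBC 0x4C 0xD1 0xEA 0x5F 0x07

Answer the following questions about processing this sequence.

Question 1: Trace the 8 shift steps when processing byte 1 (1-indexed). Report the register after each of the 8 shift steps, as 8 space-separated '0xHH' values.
Answer: 0x7F 0xFE 0xFB 0xF1 0xE5 0xCD 0x9D 0x3D

Derivation:
Register before byte 1: 0x00
After XOR with byte 0xBC: 0xBC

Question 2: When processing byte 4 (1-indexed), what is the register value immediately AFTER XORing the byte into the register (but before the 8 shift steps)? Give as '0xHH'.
Answer: 0x64

Derivation:
Register before byte 4: 0x8E
Byte 4: 0xEA
0x8E XOR 0xEA = 0x64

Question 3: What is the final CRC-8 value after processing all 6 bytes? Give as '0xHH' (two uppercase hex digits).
After byte 1 (0xBC): reg=0x3D
After byte 2 (0x4C): reg=0x50
After byte 3 (0xD1): reg=0x8E
After byte 4 (0xEA): reg=0x3B
After byte 5 (0x5F): reg=0x3B
After byte 6 (0x07): reg=0xB4

Answer: 0xB4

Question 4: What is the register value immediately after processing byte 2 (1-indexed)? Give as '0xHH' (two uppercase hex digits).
After byte 1 (0xBC): reg=0x3D
After byte 2 (0x4C): reg=0x50

Answer: 0x50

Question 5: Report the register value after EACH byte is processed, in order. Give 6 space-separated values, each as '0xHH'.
0x3D 0x50 0x8E 0x3B 0x3B 0xB4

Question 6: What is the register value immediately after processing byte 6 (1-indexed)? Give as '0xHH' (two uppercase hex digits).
After byte 1 (0xBC): reg=0x3D
After byte 2 (0x4C): reg=0x50
After byte 3 (0xD1): reg=0x8E
After byte 4 (0xEA): reg=0x3B
After byte 5 (0x5F): reg=0x3B
After byte 6 (0x07): reg=0xB4

Answer: 0xB4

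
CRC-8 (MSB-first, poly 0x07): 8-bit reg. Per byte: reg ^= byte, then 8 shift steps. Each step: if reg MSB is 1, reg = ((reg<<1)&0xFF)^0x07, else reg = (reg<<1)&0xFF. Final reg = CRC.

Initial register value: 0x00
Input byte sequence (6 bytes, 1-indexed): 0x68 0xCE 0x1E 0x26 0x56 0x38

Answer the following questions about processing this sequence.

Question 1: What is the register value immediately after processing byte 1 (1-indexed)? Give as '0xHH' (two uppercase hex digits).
After byte 1 (0x68): reg=0x1F

Answer: 0x1F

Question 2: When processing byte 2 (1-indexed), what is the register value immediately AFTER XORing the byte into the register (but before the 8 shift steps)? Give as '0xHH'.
Register before byte 2: 0x1F
Byte 2: 0xCE
0x1F XOR 0xCE = 0xD1

Answer: 0xD1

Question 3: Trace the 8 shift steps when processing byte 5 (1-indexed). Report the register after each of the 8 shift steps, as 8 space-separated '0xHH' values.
After byte 1 (0x68): reg=0x1F
After byte 2 (0xCE): reg=0x39
After byte 3 (0x1E): reg=0xF5
After byte 4 (0x26): reg=0x37
Register before byte 5: 0x37
After XOR with byte 0x56: 0x61

Answer: 0xC2 0x83 0x01 0x02 0x04 0x08 0x10 0x20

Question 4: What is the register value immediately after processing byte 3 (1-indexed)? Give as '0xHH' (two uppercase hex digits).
After byte 1 (0x68): reg=0x1F
After byte 2 (0xCE): reg=0x39
After byte 3 (0x1E): reg=0xF5

Answer: 0xF5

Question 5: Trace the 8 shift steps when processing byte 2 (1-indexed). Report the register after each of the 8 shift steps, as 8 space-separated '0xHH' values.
Answer: 0xA5 0x4D 0x9A 0x33 0x66 0xCC 0x9F 0x39

Derivation:
After byte 1 (0x68): reg=0x1F
Register before byte 2: 0x1F
After XOR with byte 0xCE: 0xD1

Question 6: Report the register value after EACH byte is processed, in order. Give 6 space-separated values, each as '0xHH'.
0x1F 0x39 0xF5 0x37 0x20 0x48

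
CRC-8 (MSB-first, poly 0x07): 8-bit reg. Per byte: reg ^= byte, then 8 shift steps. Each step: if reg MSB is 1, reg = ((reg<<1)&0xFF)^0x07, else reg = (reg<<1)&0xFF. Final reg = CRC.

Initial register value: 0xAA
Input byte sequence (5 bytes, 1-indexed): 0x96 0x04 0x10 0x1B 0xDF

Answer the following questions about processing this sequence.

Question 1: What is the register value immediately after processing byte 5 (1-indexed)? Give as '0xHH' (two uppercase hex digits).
After byte 1 (0x96): reg=0xB4
After byte 2 (0x04): reg=0x19
After byte 3 (0x10): reg=0x3F
After byte 4 (0x1B): reg=0xFC
After byte 5 (0xDF): reg=0xE9

Answer: 0xE9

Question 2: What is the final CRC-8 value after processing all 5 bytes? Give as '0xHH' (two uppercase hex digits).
After byte 1 (0x96): reg=0xB4
After byte 2 (0x04): reg=0x19
After byte 3 (0x10): reg=0x3F
After byte 4 (0x1B): reg=0xFC
After byte 5 (0xDF): reg=0xE9

Answer: 0xE9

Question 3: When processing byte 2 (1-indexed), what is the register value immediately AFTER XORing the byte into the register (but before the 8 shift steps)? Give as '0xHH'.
Answer: 0xB0

Derivation:
Register before byte 2: 0xB4
Byte 2: 0x04
0xB4 XOR 0x04 = 0xB0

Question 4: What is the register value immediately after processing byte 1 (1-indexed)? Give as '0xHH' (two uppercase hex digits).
Answer: 0xB4

Derivation:
After byte 1 (0x96): reg=0xB4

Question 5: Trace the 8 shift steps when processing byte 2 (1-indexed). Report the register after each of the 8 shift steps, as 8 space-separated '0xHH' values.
After byte 1 (0x96): reg=0xB4
Register before byte 2: 0xB4
After XOR with byte 0x04: 0xB0

Answer: 0x67 0xCE 0x9B 0x31 0x62 0xC4 0x8F 0x19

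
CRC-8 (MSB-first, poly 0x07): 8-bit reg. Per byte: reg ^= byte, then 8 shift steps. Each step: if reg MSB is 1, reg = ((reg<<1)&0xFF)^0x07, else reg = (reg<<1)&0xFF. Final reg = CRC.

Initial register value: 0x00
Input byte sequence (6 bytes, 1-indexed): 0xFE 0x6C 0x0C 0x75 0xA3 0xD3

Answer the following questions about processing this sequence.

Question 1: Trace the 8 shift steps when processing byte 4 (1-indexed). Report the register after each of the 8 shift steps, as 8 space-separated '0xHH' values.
Answer: 0x30 0x60 0xC0 0x87 0x09 0x12 0x24 0x48

Derivation:
After byte 1 (0xFE): reg=0xF4
After byte 2 (0x6C): reg=0xC1
After byte 3 (0x0C): reg=0x6D
Register before byte 4: 0x6D
After XOR with byte 0x75: 0x18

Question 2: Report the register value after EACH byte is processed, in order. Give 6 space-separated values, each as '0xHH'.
0xF4 0xC1 0x6D 0x48 0x9F 0xE3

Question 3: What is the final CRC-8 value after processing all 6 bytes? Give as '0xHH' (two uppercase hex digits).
After byte 1 (0xFE): reg=0xF4
After byte 2 (0x6C): reg=0xC1
After byte 3 (0x0C): reg=0x6D
After byte 4 (0x75): reg=0x48
After byte 5 (0xA3): reg=0x9F
After byte 6 (0xD3): reg=0xE3

Answer: 0xE3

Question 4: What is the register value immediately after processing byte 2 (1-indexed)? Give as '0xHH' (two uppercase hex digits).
After byte 1 (0xFE): reg=0xF4
After byte 2 (0x6C): reg=0xC1

Answer: 0xC1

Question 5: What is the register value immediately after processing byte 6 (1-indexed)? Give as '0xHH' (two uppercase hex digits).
After byte 1 (0xFE): reg=0xF4
After byte 2 (0x6C): reg=0xC1
After byte 3 (0x0C): reg=0x6D
After byte 4 (0x75): reg=0x48
After byte 5 (0xA3): reg=0x9F
After byte 6 (0xD3): reg=0xE3

Answer: 0xE3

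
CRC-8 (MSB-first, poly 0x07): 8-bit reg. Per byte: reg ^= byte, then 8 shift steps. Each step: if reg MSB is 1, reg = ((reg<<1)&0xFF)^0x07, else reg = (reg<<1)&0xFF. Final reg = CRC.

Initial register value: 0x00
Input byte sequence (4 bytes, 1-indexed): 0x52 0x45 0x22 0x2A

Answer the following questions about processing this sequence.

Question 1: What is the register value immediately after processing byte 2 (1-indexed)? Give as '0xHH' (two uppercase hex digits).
After byte 1 (0x52): reg=0xB9
After byte 2 (0x45): reg=0xFA

Answer: 0xFA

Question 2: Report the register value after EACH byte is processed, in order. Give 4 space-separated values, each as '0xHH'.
0xB9 0xFA 0x06 0xC4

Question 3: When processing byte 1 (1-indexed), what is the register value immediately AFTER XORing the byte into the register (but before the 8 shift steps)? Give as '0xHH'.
Answer: 0x52

Derivation:
Register before byte 1: 0x00
Byte 1: 0x52
0x00 XOR 0x52 = 0x52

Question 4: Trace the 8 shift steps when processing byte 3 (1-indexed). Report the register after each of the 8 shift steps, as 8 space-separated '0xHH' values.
After byte 1 (0x52): reg=0xB9
After byte 2 (0x45): reg=0xFA
Register before byte 3: 0xFA
After XOR with byte 0x22: 0xD8

Answer: 0xB7 0x69 0xD2 0xA3 0x41 0x82 0x03 0x06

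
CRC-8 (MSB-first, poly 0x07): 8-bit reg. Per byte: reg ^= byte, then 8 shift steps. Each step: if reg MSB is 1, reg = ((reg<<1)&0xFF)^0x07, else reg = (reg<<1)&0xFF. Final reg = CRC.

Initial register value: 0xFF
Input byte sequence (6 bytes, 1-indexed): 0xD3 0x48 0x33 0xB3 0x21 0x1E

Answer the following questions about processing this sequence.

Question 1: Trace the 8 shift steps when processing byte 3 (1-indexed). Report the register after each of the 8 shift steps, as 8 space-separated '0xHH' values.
Answer: 0x3B 0x76 0xEC 0xDF 0xB9 0x75 0xEA 0xD3

Derivation:
After byte 1 (0xD3): reg=0xC4
After byte 2 (0x48): reg=0xAD
Register before byte 3: 0xAD
After XOR with byte 0x33: 0x9E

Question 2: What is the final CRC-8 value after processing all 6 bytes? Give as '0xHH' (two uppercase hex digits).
After byte 1 (0xD3): reg=0xC4
After byte 2 (0x48): reg=0xAD
After byte 3 (0x33): reg=0xD3
After byte 4 (0xB3): reg=0x27
After byte 5 (0x21): reg=0x12
After byte 6 (0x1E): reg=0x24

Answer: 0x24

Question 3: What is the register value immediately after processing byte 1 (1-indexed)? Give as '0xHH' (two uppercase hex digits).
After byte 1 (0xD3): reg=0xC4

Answer: 0xC4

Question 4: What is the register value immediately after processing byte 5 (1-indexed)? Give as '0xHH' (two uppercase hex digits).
Answer: 0x12

Derivation:
After byte 1 (0xD3): reg=0xC4
After byte 2 (0x48): reg=0xAD
After byte 3 (0x33): reg=0xD3
After byte 4 (0xB3): reg=0x27
After byte 5 (0x21): reg=0x12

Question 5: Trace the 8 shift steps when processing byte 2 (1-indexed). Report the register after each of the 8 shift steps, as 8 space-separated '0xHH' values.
After byte 1 (0xD3): reg=0xC4
Register before byte 2: 0xC4
After XOR with byte 0x48: 0x8C

Answer: 0x1F 0x3E 0x7C 0xF8 0xF7 0xE9 0xD5 0xAD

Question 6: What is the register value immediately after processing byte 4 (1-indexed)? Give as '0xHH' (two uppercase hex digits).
After byte 1 (0xD3): reg=0xC4
After byte 2 (0x48): reg=0xAD
After byte 3 (0x33): reg=0xD3
After byte 4 (0xB3): reg=0x27

Answer: 0x27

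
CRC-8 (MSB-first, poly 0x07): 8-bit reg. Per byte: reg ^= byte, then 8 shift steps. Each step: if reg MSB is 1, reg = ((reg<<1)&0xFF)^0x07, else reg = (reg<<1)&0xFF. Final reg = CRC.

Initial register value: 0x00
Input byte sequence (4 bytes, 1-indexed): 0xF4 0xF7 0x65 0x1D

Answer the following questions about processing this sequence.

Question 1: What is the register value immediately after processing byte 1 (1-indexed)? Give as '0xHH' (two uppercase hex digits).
After byte 1 (0xF4): reg=0xC2

Answer: 0xC2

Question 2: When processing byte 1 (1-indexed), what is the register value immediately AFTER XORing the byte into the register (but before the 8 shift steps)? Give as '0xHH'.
Answer: 0xF4

Derivation:
Register before byte 1: 0x00
Byte 1: 0xF4
0x00 XOR 0xF4 = 0xF4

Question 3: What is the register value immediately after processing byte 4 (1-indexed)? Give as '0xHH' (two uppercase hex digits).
Answer: 0xC6

Derivation:
After byte 1 (0xF4): reg=0xC2
After byte 2 (0xF7): reg=0x8B
After byte 3 (0x65): reg=0x84
After byte 4 (0x1D): reg=0xC6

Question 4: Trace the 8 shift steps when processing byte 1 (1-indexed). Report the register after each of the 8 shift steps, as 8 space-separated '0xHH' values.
Register before byte 1: 0x00
After XOR with byte 0xF4: 0xF4

Answer: 0xEF 0xD9 0xB5 0x6D 0xDA 0xB3 0x61 0xC2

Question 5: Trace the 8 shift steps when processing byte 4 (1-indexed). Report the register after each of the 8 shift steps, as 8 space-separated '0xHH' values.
After byte 1 (0xF4): reg=0xC2
After byte 2 (0xF7): reg=0x8B
After byte 3 (0x65): reg=0x84
Register before byte 4: 0x84
After XOR with byte 0x1D: 0x99

Answer: 0x35 0x6A 0xD4 0xAF 0x59 0xB2 0x63 0xC6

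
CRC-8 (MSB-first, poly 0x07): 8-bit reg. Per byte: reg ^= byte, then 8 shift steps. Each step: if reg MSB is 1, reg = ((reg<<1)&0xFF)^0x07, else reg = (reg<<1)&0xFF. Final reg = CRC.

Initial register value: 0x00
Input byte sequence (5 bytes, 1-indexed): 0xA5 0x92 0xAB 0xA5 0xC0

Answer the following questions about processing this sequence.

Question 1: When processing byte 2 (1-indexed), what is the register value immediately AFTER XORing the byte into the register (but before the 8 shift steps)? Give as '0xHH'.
Register before byte 2: 0x72
Byte 2: 0x92
0x72 XOR 0x92 = 0xE0

Answer: 0xE0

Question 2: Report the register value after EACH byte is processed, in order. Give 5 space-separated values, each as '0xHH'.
0x72 0xAE 0x1B 0x33 0xD7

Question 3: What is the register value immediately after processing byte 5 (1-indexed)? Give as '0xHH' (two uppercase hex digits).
After byte 1 (0xA5): reg=0x72
After byte 2 (0x92): reg=0xAE
After byte 3 (0xAB): reg=0x1B
After byte 4 (0xA5): reg=0x33
After byte 5 (0xC0): reg=0xD7

Answer: 0xD7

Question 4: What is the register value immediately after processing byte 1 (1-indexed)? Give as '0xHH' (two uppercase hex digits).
After byte 1 (0xA5): reg=0x72

Answer: 0x72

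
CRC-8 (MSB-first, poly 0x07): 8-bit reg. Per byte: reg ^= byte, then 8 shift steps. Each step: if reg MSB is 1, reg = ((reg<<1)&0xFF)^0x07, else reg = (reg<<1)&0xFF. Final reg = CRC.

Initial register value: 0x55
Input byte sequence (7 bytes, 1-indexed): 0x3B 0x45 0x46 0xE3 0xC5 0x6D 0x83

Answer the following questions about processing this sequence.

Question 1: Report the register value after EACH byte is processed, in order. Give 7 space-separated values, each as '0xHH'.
0x0D 0xFF 0x26 0x55 0xF9 0xE5 0x35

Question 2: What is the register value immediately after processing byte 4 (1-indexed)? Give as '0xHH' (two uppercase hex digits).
Answer: 0x55

Derivation:
After byte 1 (0x3B): reg=0x0D
After byte 2 (0x45): reg=0xFF
After byte 3 (0x46): reg=0x26
After byte 4 (0xE3): reg=0x55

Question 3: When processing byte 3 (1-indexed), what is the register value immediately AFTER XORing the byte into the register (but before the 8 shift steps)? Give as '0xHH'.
Answer: 0xB9

Derivation:
Register before byte 3: 0xFF
Byte 3: 0x46
0xFF XOR 0x46 = 0xB9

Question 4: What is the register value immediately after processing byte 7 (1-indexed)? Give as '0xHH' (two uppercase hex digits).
Answer: 0x35

Derivation:
After byte 1 (0x3B): reg=0x0D
After byte 2 (0x45): reg=0xFF
After byte 3 (0x46): reg=0x26
After byte 4 (0xE3): reg=0x55
After byte 5 (0xC5): reg=0xF9
After byte 6 (0x6D): reg=0xE5
After byte 7 (0x83): reg=0x35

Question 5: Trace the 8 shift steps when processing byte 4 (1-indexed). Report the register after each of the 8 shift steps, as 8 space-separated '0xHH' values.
Answer: 0x8D 0x1D 0x3A 0x74 0xE8 0xD7 0xA9 0x55

Derivation:
After byte 1 (0x3B): reg=0x0D
After byte 2 (0x45): reg=0xFF
After byte 3 (0x46): reg=0x26
Register before byte 4: 0x26
After XOR with byte 0xE3: 0xC5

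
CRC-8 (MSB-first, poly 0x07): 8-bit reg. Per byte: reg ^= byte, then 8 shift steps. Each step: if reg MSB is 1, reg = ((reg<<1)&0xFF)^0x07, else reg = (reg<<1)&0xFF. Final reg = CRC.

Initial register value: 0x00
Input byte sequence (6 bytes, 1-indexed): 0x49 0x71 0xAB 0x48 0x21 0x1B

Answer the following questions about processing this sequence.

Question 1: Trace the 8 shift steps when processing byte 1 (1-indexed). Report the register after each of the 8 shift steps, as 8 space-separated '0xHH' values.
Register before byte 1: 0x00
After XOR with byte 0x49: 0x49

Answer: 0x92 0x23 0x46 0x8C 0x1F 0x3E 0x7C 0xF8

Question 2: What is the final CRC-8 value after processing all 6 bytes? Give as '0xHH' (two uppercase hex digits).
Answer: 0xB4

Derivation:
After byte 1 (0x49): reg=0xF8
After byte 2 (0x71): reg=0xB6
After byte 3 (0xAB): reg=0x53
After byte 4 (0x48): reg=0x41
After byte 5 (0x21): reg=0x27
After byte 6 (0x1B): reg=0xB4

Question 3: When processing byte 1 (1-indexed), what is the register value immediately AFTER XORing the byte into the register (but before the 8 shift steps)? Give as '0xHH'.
Answer: 0x49

Derivation:
Register before byte 1: 0x00
Byte 1: 0x49
0x00 XOR 0x49 = 0x49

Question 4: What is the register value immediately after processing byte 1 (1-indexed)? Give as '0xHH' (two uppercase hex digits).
After byte 1 (0x49): reg=0xF8

Answer: 0xF8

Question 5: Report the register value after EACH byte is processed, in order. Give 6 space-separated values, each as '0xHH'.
0xF8 0xB6 0x53 0x41 0x27 0xB4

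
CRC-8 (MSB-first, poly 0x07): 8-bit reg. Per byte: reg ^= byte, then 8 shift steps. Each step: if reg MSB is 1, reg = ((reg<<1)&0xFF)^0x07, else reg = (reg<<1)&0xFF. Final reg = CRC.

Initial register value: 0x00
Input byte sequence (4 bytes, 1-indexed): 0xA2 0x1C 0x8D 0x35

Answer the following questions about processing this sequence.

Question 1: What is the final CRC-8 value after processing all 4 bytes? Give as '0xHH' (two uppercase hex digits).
Answer: 0x5F

Derivation:
After byte 1 (0xA2): reg=0x67
After byte 2 (0x1C): reg=0x66
After byte 3 (0x8D): reg=0x9F
After byte 4 (0x35): reg=0x5F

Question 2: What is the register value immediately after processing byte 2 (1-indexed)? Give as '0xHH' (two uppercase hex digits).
After byte 1 (0xA2): reg=0x67
After byte 2 (0x1C): reg=0x66

Answer: 0x66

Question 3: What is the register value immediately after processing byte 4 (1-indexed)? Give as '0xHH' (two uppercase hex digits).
Answer: 0x5F

Derivation:
After byte 1 (0xA2): reg=0x67
After byte 2 (0x1C): reg=0x66
After byte 3 (0x8D): reg=0x9F
After byte 4 (0x35): reg=0x5F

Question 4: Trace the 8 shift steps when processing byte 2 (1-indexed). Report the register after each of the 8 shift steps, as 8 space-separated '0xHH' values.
Answer: 0xF6 0xEB 0xD1 0xA5 0x4D 0x9A 0x33 0x66

Derivation:
After byte 1 (0xA2): reg=0x67
Register before byte 2: 0x67
After XOR with byte 0x1C: 0x7B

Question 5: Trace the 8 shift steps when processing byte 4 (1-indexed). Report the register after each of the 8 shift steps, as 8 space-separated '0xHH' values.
After byte 1 (0xA2): reg=0x67
After byte 2 (0x1C): reg=0x66
After byte 3 (0x8D): reg=0x9F
Register before byte 4: 0x9F
After XOR with byte 0x35: 0xAA

Answer: 0x53 0xA6 0x4B 0x96 0x2B 0x56 0xAC 0x5F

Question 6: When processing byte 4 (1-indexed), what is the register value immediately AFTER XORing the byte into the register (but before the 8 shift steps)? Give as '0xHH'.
Register before byte 4: 0x9F
Byte 4: 0x35
0x9F XOR 0x35 = 0xAA

Answer: 0xAA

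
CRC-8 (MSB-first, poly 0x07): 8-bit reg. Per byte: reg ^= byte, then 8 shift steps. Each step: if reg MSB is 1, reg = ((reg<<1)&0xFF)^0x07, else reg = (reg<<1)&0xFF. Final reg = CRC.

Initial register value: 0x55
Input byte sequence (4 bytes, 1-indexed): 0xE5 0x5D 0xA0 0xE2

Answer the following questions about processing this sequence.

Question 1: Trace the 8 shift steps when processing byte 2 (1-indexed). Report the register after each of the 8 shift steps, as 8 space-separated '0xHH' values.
Answer: 0x88 0x17 0x2E 0x5C 0xB8 0x77 0xEE 0xDB

Derivation:
After byte 1 (0xE5): reg=0x19
Register before byte 2: 0x19
After XOR with byte 0x5D: 0x44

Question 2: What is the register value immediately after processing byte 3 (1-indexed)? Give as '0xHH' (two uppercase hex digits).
Answer: 0x66

Derivation:
After byte 1 (0xE5): reg=0x19
After byte 2 (0x5D): reg=0xDB
After byte 3 (0xA0): reg=0x66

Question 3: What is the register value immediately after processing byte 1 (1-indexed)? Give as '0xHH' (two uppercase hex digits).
Answer: 0x19

Derivation:
After byte 1 (0xE5): reg=0x19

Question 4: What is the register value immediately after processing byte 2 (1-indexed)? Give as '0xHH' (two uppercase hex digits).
Answer: 0xDB

Derivation:
After byte 1 (0xE5): reg=0x19
After byte 2 (0x5D): reg=0xDB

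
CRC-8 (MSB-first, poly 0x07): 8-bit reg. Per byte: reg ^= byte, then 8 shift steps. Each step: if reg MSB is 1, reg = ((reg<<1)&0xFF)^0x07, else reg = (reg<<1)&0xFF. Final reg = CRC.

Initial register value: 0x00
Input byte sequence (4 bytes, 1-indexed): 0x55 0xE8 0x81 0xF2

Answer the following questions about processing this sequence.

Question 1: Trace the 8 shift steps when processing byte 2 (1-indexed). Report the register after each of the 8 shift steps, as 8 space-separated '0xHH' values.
Answer: 0x88 0x17 0x2E 0x5C 0xB8 0x77 0xEE 0xDB

Derivation:
After byte 1 (0x55): reg=0xAC
Register before byte 2: 0xAC
After XOR with byte 0xE8: 0x44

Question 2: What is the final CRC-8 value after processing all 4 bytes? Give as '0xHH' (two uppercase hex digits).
Answer: 0x5E

Derivation:
After byte 1 (0x55): reg=0xAC
After byte 2 (0xE8): reg=0xDB
After byte 3 (0x81): reg=0x81
After byte 4 (0xF2): reg=0x5E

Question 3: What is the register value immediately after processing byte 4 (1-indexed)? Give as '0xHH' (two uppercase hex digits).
Answer: 0x5E

Derivation:
After byte 1 (0x55): reg=0xAC
After byte 2 (0xE8): reg=0xDB
After byte 3 (0x81): reg=0x81
After byte 4 (0xF2): reg=0x5E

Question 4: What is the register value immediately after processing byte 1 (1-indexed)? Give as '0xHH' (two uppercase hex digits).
After byte 1 (0x55): reg=0xAC

Answer: 0xAC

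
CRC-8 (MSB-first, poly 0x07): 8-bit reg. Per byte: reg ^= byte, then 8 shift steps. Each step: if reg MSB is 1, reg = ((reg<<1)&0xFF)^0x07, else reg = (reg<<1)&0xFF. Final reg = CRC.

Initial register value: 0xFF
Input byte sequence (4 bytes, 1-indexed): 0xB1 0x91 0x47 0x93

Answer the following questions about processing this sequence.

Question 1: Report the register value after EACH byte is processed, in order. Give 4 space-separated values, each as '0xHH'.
0xED 0x73 0x8C 0x5D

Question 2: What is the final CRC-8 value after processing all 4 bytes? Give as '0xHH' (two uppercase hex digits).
After byte 1 (0xB1): reg=0xED
After byte 2 (0x91): reg=0x73
After byte 3 (0x47): reg=0x8C
After byte 4 (0x93): reg=0x5D

Answer: 0x5D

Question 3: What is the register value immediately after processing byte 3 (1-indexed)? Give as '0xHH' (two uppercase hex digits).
Answer: 0x8C

Derivation:
After byte 1 (0xB1): reg=0xED
After byte 2 (0x91): reg=0x73
After byte 3 (0x47): reg=0x8C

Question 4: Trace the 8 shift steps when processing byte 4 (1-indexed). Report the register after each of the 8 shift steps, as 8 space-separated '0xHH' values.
Answer: 0x3E 0x7C 0xF8 0xF7 0xE9 0xD5 0xAD 0x5D

Derivation:
After byte 1 (0xB1): reg=0xED
After byte 2 (0x91): reg=0x73
After byte 3 (0x47): reg=0x8C
Register before byte 4: 0x8C
After XOR with byte 0x93: 0x1F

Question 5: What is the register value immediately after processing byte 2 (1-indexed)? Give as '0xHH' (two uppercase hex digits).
Answer: 0x73

Derivation:
After byte 1 (0xB1): reg=0xED
After byte 2 (0x91): reg=0x73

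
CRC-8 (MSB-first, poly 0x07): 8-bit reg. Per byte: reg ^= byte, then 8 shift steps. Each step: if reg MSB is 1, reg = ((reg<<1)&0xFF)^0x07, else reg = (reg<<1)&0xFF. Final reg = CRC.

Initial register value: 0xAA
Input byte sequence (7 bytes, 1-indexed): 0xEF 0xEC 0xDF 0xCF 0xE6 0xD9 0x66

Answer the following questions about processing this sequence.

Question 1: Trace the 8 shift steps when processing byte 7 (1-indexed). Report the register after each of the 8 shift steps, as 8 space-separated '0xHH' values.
Answer: 0xB5 0x6D 0xDA 0xB3 0x61 0xC2 0x83 0x01

Derivation:
After byte 1 (0xEF): reg=0xDC
After byte 2 (0xEC): reg=0x90
After byte 3 (0xDF): reg=0xEA
After byte 4 (0xCF): reg=0xFB
After byte 5 (0xE6): reg=0x53
After byte 6 (0xD9): reg=0xBF
Register before byte 7: 0xBF
After XOR with byte 0x66: 0xD9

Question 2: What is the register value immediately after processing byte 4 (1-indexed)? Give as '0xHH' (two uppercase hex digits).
Answer: 0xFB

Derivation:
After byte 1 (0xEF): reg=0xDC
After byte 2 (0xEC): reg=0x90
After byte 3 (0xDF): reg=0xEA
After byte 4 (0xCF): reg=0xFB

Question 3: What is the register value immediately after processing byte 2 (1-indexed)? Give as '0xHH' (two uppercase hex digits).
Answer: 0x90

Derivation:
After byte 1 (0xEF): reg=0xDC
After byte 2 (0xEC): reg=0x90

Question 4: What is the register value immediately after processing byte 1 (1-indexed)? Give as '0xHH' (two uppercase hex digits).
Answer: 0xDC

Derivation:
After byte 1 (0xEF): reg=0xDC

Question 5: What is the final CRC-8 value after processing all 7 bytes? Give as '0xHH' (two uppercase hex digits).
After byte 1 (0xEF): reg=0xDC
After byte 2 (0xEC): reg=0x90
After byte 3 (0xDF): reg=0xEA
After byte 4 (0xCF): reg=0xFB
After byte 5 (0xE6): reg=0x53
After byte 6 (0xD9): reg=0xBF
After byte 7 (0x66): reg=0x01

Answer: 0x01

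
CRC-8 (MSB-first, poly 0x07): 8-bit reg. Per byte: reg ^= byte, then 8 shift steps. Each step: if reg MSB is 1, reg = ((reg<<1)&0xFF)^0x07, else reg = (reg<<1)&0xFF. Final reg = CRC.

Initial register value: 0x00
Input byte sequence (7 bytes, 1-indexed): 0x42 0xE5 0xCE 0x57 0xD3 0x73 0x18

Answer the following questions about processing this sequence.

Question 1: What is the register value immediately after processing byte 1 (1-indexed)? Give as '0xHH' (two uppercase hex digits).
Answer: 0xC9

Derivation:
After byte 1 (0x42): reg=0xC9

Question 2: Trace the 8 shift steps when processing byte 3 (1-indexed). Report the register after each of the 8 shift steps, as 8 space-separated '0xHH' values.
Answer: 0x14 0x28 0x50 0xA0 0x47 0x8E 0x1B 0x36

Derivation:
After byte 1 (0x42): reg=0xC9
After byte 2 (0xE5): reg=0xC4
Register before byte 3: 0xC4
After XOR with byte 0xCE: 0x0A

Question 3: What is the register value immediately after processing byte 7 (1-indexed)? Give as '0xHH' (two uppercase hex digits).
After byte 1 (0x42): reg=0xC9
After byte 2 (0xE5): reg=0xC4
After byte 3 (0xCE): reg=0x36
After byte 4 (0x57): reg=0x20
After byte 5 (0xD3): reg=0xD7
After byte 6 (0x73): reg=0x75
After byte 7 (0x18): reg=0x04

Answer: 0x04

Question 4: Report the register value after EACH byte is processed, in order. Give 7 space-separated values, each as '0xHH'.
0xC9 0xC4 0x36 0x20 0xD7 0x75 0x04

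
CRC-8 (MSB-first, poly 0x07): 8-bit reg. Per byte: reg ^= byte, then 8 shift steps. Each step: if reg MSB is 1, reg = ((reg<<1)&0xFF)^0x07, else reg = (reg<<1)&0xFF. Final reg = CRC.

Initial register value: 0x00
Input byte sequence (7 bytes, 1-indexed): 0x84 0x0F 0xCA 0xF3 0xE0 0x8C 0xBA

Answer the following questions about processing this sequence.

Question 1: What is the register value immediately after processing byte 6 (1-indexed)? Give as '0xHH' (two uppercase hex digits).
After byte 1 (0x84): reg=0x95
After byte 2 (0x0F): reg=0xCF
After byte 3 (0xCA): reg=0x1B
After byte 4 (0xF3): reg=0x96
After byte 5 (0xE0): reg=0x45
After byte 6 (0x8C): reg=0x71

Answer: 0x71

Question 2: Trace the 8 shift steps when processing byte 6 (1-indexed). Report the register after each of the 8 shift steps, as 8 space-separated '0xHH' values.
Answer: 0x95 0x2D 0x5A 0xB4 0x6F 0xDE 0xBB 0x71

Derivation:
After byte 1 (0x84): reg=0x95
After byte 2 (0x0F): reg=0xCF
After byte 3 (0xCA): reg=0x1B
After byte 4 (0xF3): reg=0x96
After byte 5 (0xE0): reg=0x45
Register before byte 6: 0x45
After XOR with byte 0x8C: 0xC9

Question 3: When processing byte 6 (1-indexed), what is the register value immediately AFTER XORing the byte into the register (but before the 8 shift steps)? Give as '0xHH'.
Register before byte 6: 0x45
Byte 6: 0x8C
0x45 XOR 0x8C = 0xC9

Answer: 0xC9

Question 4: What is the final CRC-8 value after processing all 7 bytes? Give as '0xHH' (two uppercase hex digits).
Answer: 0x7F

Derivation:
After byte 1 (0x84): reg=0x95
After byte 2 (0x0F): reg=0xCF
After byte 3 (0xCA): reg=0x1B
After byte 4 (0xF3): reg=0x96
After byte 5 (0xE0): reg=0x45
After byte 6 (0x8C): reg=0x71
After byte 7 (0xBA): reg=0x7F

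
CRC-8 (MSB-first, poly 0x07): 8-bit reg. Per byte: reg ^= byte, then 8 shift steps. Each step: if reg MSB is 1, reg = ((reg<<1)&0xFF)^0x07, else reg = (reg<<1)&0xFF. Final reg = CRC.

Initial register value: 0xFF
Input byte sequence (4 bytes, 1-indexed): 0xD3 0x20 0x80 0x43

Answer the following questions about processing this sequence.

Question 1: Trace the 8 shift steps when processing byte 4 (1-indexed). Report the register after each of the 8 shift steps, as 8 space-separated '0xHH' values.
After byte 1 (0xD3): reg=0xC4
After byte 2 (0x20): reg=0xB2
After byte 3 (0x80): reg=0x9E
Register before byte 4: 0x9E
After XOR with byte 0x43: 0xDD

Answer: 0xBD 0x7D 0xFA 0xF3 0xE1 0xC5 0x8D 0x1D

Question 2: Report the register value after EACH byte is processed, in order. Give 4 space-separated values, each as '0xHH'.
0xC4 0xB2 0x9E 0x1D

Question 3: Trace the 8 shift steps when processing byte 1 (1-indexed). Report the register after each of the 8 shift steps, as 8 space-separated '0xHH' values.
Register before byte 1: 0xFF
After XOR with byte 0xD3: 0x2C

Answer: 0x58 0xB0 0x67 0xCE 0x9B 0x31 0x62 0xC4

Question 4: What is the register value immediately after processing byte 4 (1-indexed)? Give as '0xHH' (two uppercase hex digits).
Answer: 0x1D

Derivation:
After byte 1 (0xD3): reg=0xC4
After byte 2 (0x20): reg=0xB2
After byte 3 (0x80): reg=0x9E
After byte 4 (0x43): reg=0x1D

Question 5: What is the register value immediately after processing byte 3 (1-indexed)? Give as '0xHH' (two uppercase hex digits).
After byte 1 (0xD3): reg=0xC4
After byte 2 (0x20): reg=0xB2
After byte 3 (0x80): reg=0x9E

Answer: 0x9E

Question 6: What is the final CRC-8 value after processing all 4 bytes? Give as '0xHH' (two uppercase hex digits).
Answer: 0x1D

Derivation:
After byte 1 (0xD3): reg=0xC4
After byte 2 (0x20): reg=0xB2
After byte 3 (0x80): reg=0x9E
After byte 4 (0x43): reg=0x1D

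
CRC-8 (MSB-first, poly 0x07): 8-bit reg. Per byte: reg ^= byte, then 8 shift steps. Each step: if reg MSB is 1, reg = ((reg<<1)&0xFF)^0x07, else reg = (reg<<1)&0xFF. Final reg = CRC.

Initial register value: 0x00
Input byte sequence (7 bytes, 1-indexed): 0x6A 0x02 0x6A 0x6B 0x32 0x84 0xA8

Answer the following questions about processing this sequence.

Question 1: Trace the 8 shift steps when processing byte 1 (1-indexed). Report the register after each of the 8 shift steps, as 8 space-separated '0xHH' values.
Answer: 0xD4 0xAF 0x59 0xB2 0x63 0xC6 0x8B 0x11

Derivation:
Register before byte 1: 0x00
After XOR with byte 0x6A: 0x6A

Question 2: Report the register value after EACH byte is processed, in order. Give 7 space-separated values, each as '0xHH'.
0x11 0x79 0x79 0x7E 0xE3 0x32 0xCF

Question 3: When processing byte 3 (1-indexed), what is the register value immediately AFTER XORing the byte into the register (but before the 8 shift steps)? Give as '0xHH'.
Register before byte 3: 0x79
Byte 3: 0x6A
0x79 XOR 0x6A = 0x13

Answer: 0x13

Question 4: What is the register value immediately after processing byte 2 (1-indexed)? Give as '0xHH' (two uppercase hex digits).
Answer: 0x79

Derivation:
After byte 1 (0x6A): reg=0x11
After byte 2 (0x02): reg=0x79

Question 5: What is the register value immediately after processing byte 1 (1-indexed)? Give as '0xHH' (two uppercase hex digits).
Answer: 0x11

Derivation:
After byte 1 (0x6A): reg=0x11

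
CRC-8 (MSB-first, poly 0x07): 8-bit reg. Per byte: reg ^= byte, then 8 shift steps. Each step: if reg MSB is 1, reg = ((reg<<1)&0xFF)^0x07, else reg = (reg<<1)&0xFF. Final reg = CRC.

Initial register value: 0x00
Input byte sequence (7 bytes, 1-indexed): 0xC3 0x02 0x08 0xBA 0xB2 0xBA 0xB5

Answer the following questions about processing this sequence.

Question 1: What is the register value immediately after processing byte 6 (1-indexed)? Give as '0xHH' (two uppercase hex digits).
Answer: 0xB2

Derivation:
After byte 1 (0xC3): reg=0x47
After byte 2 (0x02): reg=0xDC
After byte 3 (0x08): reg=0x22
After byte 4 (0xBA): reg=0xC1
After byte 5 (0xB2): reg=0x5E
After byte 6 (0xBA): reg=0xB2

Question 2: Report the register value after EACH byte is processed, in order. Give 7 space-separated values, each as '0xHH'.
0x47 0xDC 0x22 0xC1 0x5E 0xB2 0x15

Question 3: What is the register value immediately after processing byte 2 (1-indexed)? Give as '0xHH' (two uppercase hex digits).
Answer: 0xDC

Derivation:
After byte 1 (0xC3): reg=0x47
After byte 2 (0x02): reg=0xDC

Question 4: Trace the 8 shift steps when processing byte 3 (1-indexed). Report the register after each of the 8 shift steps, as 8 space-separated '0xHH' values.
Answer: 0xAF 0x59 0xB2 0x63 0xC6 0x8B 0x11 0x22

Derivation:
After byte 1 (0xC3): reg=0x47
After byte 2 (0x02): reg=0xDC
Register before byte 3: 0xDC
After XOR with byte 0x08: 0xD4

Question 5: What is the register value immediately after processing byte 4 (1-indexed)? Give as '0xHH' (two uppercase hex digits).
After byte 1 (0xC3): reg=0x47
After byte 2 (0x02): reg=0xDC
After byte 3 (0x08): reg=0x22
After byte 4 (0xBA): reg=0xC1

Answer: 0xC1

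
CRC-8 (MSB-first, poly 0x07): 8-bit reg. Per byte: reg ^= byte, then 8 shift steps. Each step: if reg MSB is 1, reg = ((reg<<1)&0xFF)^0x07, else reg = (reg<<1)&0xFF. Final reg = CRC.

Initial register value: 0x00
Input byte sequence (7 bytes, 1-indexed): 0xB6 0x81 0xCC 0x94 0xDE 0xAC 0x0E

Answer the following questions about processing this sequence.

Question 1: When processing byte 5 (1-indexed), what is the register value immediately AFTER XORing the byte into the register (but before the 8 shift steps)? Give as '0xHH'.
Register before byte 5: 0x78
Byte 5: 0xDE
0x78 XOR 0xDE = 0xA6

Answer: 0xA6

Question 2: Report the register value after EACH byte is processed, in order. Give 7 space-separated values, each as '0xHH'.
0x0B 0xBF 0x5E 0x78 0x7B 0x2B 0xFB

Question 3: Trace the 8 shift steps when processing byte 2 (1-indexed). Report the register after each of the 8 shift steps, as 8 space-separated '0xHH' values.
Answer: 0x13 0x26 0x4C 0x98 0x37 0x6E 0xDC 0xBF

Derivation:
After byte 1 (0xB6): reg=0x0B
Register before byte 2: 0x0B
After XOR with byte 0x81: 0x8A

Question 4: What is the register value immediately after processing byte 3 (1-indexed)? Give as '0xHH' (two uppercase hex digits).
After byte 1 (0xB6): reg=0x0B
After byte 2 (0x81): reg=0xBF
After byte 3 (0xCC): reg=0x5E

Answer: 0x5E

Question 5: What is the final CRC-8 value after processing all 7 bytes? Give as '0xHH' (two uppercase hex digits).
Answer: 0xFB

Derivation:
After byte 1 (0xB6): reg=0x0B
After byte 2 (0x81): reg=0xBF
After byte 3 (0xCC): reg=0x5E
After byte 4 (0x94): reg=0x78
After byte 5 (0xDE): reg=0x7B
After byte 6 (0xAC): reg=0x2B
After byte 7 (0x0E): reg=0xFB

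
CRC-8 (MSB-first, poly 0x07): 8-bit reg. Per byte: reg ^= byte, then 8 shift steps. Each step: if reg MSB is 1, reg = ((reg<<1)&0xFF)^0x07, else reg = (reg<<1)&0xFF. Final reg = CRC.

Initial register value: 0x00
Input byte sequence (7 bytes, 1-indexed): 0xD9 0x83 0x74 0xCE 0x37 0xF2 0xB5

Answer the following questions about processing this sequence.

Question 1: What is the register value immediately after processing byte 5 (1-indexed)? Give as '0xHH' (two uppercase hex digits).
After byte 1 (0xD9): reg=0x01
After byte 2 (0x83): reg=0x87
After byte 3 (0x74): reg=0xD7
After byte 4 (0xCE): reg=0x4F
After byte 5 (0x37): reg=0x6F

Answer: 0x6F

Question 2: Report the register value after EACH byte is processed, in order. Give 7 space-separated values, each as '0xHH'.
0x01 0x87 0xD7 0x4F 0x6F 0xDA 0x0A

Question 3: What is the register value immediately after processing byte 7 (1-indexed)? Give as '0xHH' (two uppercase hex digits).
Answer: 0x0A

Derivation:
After byte 1 (0xD9): reg=0x01
After byte 2 (0x83): reg=0x87
After byte 3 (0x74): reg=0xD7
After byte 4 (0xCE): reg=0x4F
After byte 5 (0x37): reg=0x6F
After byte 6 (0xF2): reg=0xDA
After byte 7 (0xB5): reg=0x0A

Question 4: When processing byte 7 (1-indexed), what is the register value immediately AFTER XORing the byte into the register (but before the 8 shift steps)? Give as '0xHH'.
Answer: 0x6F

Derivation:
Register before byte 7: 0xDA
Byte 7: 0xB5
0xDA XOR 0xB5 = 0x6F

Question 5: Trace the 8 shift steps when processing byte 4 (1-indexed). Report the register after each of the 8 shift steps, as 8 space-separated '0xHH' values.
Answer: 0x32 0x64 0xC8 0x97 0x29 0x52 0xA4 0x4F

Derivation:
After byte 1 (0xD9): reg=0x01
After byte 2 (0x83): reg=0x87
After byte 3 (0x74): reg=0xD7
Register before byte 4: 0xD7
After XOR with byte 0xCE: 0x19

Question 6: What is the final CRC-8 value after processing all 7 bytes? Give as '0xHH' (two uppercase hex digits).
After byte 1 (0xD9): reg=0x01
After byte 2 (0x83): reg=0x87
After byte 3 (0x74): reg=0xD7
After byte 4 (0xCE): reg=0x4F
After byte 5 (0x37): reg=0x6F
After byte 6 (0xF2): reg=0xDA
After byte 7 (0xB5): reg=0x0A

Answer: 0x0A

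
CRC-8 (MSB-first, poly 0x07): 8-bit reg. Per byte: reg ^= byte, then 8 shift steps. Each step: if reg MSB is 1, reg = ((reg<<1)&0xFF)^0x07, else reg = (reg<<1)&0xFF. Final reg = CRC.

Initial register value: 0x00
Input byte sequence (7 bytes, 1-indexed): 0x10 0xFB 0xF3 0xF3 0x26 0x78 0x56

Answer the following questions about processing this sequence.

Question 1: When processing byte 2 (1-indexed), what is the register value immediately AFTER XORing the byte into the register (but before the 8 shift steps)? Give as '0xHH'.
Register before byte 2: 0x70
Byte 2: 0xFB
0x70 XOR 0xFB = 0x8B

Answer: 0x8B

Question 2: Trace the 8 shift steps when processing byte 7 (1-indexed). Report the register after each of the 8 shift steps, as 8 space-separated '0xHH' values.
After byte 1 (0x10): reg=0x70
After byte 2 (0xFB): reg=0xB8
After byte 3 (0xF3): reg=0xF6
After byte 4 (0xF3): reg=0x1B
After byte 5 (0x26): reg=0xB3
After byte 6 (0x78): reg=0x7F
Register before byte 7: 0x7F
After XOR with byte 0x56: 0x29

Answer: 0x52 0xA4 0x4F 0x9E 0x3B 0x76 0xEC 0xDF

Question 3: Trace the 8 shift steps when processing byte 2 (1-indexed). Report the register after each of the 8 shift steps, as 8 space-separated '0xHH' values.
After byte 1 (0x10): reg=0x70
Register before byte 2: 0x70
After XOR with byte 0xFB: 0x8B

Answer: 0x11 0x22 0x44 0x88 0x17 0x2E 0x5C 0xB8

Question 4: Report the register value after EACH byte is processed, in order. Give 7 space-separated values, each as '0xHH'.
0x70 0xB8 0xF6 0x1B 0xB3 0x7F 0xDF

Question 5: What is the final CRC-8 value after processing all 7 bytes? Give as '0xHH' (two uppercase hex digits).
Answer: 0xDF

Derivation:
After byte 1 (0x10): reg=0x70
After byte 2 (0xFB): reg=0xB8
After byte 3 (0xF3): reg=0xF6
After byte 4 (0xF3): reg=0x1B
After byte 5 (0x26): reg=0xB3
After byte 6 (0x78): reg=0x7F
After byte 7 (0x56): reg=0xDF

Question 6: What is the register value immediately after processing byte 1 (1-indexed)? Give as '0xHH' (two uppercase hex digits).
After byte 1 (0x10): reg=0x70

Answer: 0x70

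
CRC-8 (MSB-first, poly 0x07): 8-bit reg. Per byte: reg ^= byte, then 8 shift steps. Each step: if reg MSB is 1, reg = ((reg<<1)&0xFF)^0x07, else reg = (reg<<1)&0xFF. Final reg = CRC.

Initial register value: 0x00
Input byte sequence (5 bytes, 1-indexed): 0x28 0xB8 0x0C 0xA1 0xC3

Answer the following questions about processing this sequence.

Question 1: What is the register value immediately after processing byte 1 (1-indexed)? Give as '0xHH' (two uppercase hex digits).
Answer: 0xD8

Derivation:
After byte 1 (0x28): reg=0xD8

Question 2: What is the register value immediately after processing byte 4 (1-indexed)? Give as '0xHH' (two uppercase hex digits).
After byte 1 (0x28): reg=0xD8
After byte 2 (0xB8): reg=0x27
After byte 3 (0x0C): reg=0xD1
After byte 4 (0xA1): reg=0x57

Answer: 0x57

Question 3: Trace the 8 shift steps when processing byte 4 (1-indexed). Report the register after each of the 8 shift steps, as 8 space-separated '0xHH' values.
After byte 1 (0x28): reg=0xD8
After byte 2 (0xB8): reg=0x27
After byte 3 (0x0C): reg=0xD1
Register before byte 4: 0xD1
After XOR with byte 0xA1: 0x70

Answer: 0xE0 0xC7 0x89 0x15 0x2A 0x54 0xA8 0x57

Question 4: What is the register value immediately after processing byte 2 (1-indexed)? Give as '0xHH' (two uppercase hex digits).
After byte 1 (0x28): reg=0xD8
After byte 2 (0xB8): reg=0x27

Answer: 0x27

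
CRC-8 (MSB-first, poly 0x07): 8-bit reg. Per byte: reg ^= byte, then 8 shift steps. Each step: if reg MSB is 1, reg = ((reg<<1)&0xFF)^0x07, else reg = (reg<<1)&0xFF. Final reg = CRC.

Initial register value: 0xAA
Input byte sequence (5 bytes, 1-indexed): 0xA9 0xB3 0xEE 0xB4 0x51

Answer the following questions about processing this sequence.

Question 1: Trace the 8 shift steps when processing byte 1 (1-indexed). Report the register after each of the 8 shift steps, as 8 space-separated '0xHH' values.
Answer: 0x06 0x0C 0x18 0x30 0x60 0xC0 0x87 0x09

Derivation:
Register before byte 1: 0xAA
After XOR with byte 0xA9: 0x03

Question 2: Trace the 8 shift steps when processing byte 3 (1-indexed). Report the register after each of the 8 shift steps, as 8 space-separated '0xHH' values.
Answer: 0x85 0x0D 0x1A 0x34 0x68 0xD0 0xA7 0x49

Derivation:
After byte 1 (0xA9): reg=0x09
After byte 2 (0xB3): reg=0x2F
Register before byte 3: 0x2F
After XOR with byte 0xEE: 0xC1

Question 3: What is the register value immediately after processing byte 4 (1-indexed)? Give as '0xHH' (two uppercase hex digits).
After byte 1 (0xA9): reg=0x09
After byte 2 (0xB3): reg=0x2F
After byte 3 (0xEE): reg=0x49
After byte 4 (0xB4): reg=0xFD

Answer: 0xFD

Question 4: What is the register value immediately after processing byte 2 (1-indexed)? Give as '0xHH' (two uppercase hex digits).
After byte 1 (0xA9): reg=0x09
After byte 2 (0xB3): reg=0x2F

Answer: 0x2F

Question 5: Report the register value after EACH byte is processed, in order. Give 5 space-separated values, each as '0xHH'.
0x09 0x2F 0x49 0xFD 0x4D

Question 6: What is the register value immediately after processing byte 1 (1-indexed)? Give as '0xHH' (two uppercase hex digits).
Answer: 0x09

Derivation:
After byte 1 (0xA9): reg=0x09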